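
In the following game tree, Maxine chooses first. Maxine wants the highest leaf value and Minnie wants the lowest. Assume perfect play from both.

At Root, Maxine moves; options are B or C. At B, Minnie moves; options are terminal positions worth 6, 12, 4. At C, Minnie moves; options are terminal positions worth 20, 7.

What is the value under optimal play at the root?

7

B (Minnie): min(6, 12, 4) = 4
C (Minnie): min(20, 7) = 7
Root (Maxine): max(4, 7) = 7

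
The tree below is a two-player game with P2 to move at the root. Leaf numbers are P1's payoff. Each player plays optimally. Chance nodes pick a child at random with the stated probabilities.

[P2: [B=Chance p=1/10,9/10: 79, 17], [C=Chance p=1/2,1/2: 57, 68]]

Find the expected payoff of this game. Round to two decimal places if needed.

B (Chance): 1/10·79 + 9/10·17 = 23.2
C (Chance): 1/2·57 + 1/2·68 = 62.5
Root (P2): min(23.2, 62.5) = 23.2

23.2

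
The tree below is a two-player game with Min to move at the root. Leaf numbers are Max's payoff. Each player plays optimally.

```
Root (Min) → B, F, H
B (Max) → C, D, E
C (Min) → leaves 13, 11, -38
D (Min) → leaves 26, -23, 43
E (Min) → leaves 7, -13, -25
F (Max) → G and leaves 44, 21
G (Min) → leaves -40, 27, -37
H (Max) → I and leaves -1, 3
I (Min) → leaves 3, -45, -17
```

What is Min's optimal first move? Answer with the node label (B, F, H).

C (Min): min(13, 11, -38) = -38
D (Min): min(26, -23, 43) = -23
E (Min): min(7, -13, -25) = -25
B (Max): max(-38, -23, -25) = -23
G (Min): min(-40, 27, -37) = -40
F (Max): max(-40, 44, 21) = 44
I (Min): min(3, -45, -17) = -45
H (Max): max(-45, -1, 3) = 3
Root (Min): min(-23, 44, 3) = -23
Min picks the child with the lowest value: B (value -23).

B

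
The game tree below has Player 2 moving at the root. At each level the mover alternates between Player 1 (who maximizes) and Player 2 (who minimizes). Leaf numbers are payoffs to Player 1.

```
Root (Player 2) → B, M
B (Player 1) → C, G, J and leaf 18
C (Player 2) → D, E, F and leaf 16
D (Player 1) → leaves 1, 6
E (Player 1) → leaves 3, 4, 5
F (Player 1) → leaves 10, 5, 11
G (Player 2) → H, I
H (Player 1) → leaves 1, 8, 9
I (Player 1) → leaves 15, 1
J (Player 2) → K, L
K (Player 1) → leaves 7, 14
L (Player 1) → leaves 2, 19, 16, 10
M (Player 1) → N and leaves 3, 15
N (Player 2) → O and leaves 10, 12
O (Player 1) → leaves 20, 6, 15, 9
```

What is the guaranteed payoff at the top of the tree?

15

D (Player 1): max(1, 6) = 6
E (Player 1): max(3, 4, 5) = 5
F (Player 1): max(10, 5, 11) = 11
C (Player 2): min(6, 5, 11, 16) = 5
H (Player 1): max(1, 8, 9) = 9
I (Player 1): max(15, 1) = 15
G (Player 2): min(9, 15) = 9
K (Player 1): max(7, 14) = 14
L (Player 1): max(2, 19, 16, 10) = 19
J (Player 2): min(14, 19) = 14
B (Player 1): max(5, 9, 14, 18) = 18
O (Player 1): max(20, 6, 15, 9) = 20
N (Player 2): min(20, 10, 12) = 10
M (Player 1): max(10, 3, 15) = 15
Root (Player 2): min(18, 15) = 15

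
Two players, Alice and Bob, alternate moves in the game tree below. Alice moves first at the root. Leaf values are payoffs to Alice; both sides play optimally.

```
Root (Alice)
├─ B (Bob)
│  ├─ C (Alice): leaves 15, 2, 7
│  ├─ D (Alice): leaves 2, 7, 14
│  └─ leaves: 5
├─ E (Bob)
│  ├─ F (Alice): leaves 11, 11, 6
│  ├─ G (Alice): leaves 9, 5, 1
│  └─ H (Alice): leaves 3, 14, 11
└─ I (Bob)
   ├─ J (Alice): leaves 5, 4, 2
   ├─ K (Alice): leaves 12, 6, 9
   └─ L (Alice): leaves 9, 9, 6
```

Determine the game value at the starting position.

9

C (Alice): max(15, 2, 7) = 15
D (Alice): max(2, 7, 14) = 14
B (Bob): min(15, 14, 5) = 5
F (Alice): max(11, 11, 6) = 11
G (Alice): max(9, 5, 1) = 9
H (Alice): max(3, 14, 11) = 14
E (Bob): min(11, 9, 14) = 9
J (Alice): max(5, 4, 2) = 5
K (Alice): max(12, 6, 9) = 12
L (Alice): max(9, 9, 6) = 9
I (Bob): min(5, 12, 9) = 5
Root (Alice): max(5, 9, 5) = 9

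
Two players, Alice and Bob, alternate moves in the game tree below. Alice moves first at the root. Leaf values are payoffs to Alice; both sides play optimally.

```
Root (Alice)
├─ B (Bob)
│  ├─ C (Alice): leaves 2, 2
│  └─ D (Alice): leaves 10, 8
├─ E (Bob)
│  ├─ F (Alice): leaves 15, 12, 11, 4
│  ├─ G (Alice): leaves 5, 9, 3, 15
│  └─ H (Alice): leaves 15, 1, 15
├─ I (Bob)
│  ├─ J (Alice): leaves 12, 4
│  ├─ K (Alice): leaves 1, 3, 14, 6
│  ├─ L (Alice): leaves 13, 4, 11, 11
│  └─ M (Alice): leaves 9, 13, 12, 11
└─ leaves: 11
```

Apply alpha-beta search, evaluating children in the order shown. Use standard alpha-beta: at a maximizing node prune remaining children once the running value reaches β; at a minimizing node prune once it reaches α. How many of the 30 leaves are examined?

C [α=-∞,β=+∞]: v=2
D [α=-∞,β=2]: v=10 after child 1 ≥ β → β-cutoff, skip 1
B [α=-∞,β=+∞]: v=2
F [α=2,β=+∞]: v=15
G [α=2,β=15]: v=15
H [α=2,β=15]: v=15 after child 1 ≥ β → β-cutoff, skip 2
E [α=2,β=+∞]: v=15
J [α=15,β=+∞]: v=12
I [α=15,β=+∞]: v=12 after child 1 ≤ α → α-cutoff, skip 3
Root [α=-∞,β=+∞]: v=15
Leaves evaluated: 15 of 30.

15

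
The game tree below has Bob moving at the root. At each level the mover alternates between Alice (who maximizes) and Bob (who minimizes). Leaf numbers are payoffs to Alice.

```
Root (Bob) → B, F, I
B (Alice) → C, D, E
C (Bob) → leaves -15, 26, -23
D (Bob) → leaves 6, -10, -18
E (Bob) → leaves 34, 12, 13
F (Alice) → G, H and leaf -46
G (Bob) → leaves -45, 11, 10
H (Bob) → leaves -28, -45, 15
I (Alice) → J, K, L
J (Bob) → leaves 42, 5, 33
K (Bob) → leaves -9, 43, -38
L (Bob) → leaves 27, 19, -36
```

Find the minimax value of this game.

C (Bob): min(-15, 26, -23) = -23
D (Bob): min(6, -10, -18) = -18
E (Bob): min(34, 12, 13) = 12
B (Alice): max(-23, -18, 12) = 12
G (Bob): min(-45, 11, 10) = -45
H (Bob): min(-28, -45, 15) = -45
F (Alice): max(-45, -45, -46) = -45
J (Bob): min(42, 5, 33) = 5
K (Bob): min(-9, 43, -38) = -38
L (Bob): min(27, 19, -36) = -36
I (Alice): max(5, -38, -36) = 5
Root (Bob): min(12, -45, 5) = -45

-45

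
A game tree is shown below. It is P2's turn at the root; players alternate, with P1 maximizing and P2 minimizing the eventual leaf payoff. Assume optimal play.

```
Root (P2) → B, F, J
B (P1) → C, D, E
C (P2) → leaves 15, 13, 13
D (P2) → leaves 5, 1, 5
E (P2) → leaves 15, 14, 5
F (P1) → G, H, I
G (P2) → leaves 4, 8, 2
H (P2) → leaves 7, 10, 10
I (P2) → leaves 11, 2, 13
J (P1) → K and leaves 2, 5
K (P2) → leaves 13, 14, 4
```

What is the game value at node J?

K: min(13, 14, 4) = 4
J: max(4, 2, 5) = 5

5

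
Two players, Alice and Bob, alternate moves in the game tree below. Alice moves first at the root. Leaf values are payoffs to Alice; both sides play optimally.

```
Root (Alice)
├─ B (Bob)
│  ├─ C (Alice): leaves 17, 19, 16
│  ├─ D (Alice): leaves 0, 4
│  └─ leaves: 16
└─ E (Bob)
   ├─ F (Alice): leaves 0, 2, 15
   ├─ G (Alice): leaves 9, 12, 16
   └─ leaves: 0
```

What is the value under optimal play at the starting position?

4

C (Alice): max(17, 19, 16) = 19
D (Alice): max(0, 4) = 4
B (Bob): min(19, 4, 16) = 4
F (Alice): max(0, 2, 15) = 15
G (Alice): max(9, 12, 16) = 16
E (Bob): min(15, 16, 0) = 0
Root (Alice): max(4, 0) = 4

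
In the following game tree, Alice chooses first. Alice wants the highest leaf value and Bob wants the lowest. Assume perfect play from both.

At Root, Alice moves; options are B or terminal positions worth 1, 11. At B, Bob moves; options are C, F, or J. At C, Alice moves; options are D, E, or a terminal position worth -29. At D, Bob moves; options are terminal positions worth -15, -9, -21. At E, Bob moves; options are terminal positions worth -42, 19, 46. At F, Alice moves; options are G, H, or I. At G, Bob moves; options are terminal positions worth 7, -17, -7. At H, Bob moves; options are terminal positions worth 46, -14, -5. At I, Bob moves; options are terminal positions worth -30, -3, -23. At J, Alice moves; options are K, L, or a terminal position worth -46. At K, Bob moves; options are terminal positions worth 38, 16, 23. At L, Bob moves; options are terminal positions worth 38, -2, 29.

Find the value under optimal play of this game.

11

D (Bob): min(-15, -9, -21) = -21
E (Bob): min(-42, 19, 46) = -42
C (Alice): max(-21, -42, -29) = -21
G (Bob): min(7, -17, -7) = -17
H (Bob): min(46, -14, -5) = -14
I (Bob): min(-30, -3, -23) = -30
F (Alice): max(-17, -14, -30) = -14
K (Bob): min(38, 16, 23) = 16
L (Bob): min(38, -2, 29) = -2
J (Alice): max(16, -2, -46) = 16
B (Bob): min(-21, -14, 16) = -21
Root (Alice): max(-21, 1, 11) = 11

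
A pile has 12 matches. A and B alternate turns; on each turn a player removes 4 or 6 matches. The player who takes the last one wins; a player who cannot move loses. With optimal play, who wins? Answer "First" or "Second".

W/L table (W = player to move can force a win):
i:   0  1  2  3  4  5  6  7  8  9 10 11 12
     L  L  L  L  W  W  W  W  W  W  L  L  L
Position 12 is L, so the second player wins.

Second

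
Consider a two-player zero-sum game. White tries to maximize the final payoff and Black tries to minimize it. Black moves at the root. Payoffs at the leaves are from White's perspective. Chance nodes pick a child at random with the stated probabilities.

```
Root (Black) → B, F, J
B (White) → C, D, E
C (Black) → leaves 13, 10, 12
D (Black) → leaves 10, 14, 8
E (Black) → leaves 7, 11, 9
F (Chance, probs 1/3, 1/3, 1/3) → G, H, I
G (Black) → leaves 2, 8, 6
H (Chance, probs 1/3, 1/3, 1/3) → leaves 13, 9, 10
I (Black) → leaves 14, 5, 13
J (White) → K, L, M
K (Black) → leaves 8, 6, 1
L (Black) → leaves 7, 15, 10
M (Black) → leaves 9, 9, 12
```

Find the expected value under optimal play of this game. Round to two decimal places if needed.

C (Black): min(13, 10, 12) = 10
D (Black): min(10, 14, 8) = 8
E (Black): min(7, 11, 9) = 7
B (White): max(10, 8, 7) = 10
G (Black): min(2, 8, 6) = 2
H (Chance): 1/3·13 + 1/3·9 + 1/3·10 = 10.67
I (Black): min(14, 5, 13) = 5
F (Chance): 1/3·2 + 1/3·10.67 + 1/3·5 = 5.89
K (Black): min(8, 6, 1) = 1
L (Black): min(7, 15, 10) = 7
M (Black): min(9, 9, 12) = 9
J (White): max(1, 7, 9) = 9
Root (Black): min(10, 5.89, 9) = 5.89

5.89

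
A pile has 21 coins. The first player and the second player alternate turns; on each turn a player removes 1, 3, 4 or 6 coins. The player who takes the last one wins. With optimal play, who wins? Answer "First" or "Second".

Second

Positions where the player to move wins (W) vs loses (L):
i:   0  1  2  3  4  5  6  7  8  9 10 11 12 13 14 15 16 17 18 19 20 21
     L  W  L  W  W  W  W  L  W  L  W  W  W  W  L  W  L  W  W  W  W  L
Position 21 is L, so the second player wins.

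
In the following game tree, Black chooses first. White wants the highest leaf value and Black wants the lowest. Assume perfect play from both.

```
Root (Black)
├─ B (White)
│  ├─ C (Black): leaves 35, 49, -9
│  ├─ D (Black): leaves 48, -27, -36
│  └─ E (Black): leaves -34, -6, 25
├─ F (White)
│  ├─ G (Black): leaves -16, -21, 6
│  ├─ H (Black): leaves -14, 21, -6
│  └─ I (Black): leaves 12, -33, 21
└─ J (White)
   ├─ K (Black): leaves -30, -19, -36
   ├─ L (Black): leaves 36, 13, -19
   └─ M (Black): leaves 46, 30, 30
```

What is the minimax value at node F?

-14

G: min(-16, -21, 6) = -21
H: min(-14, 21, -6) = -14
I: min(12, -33, 21) = -33
F: max(-21, -14, -33) = -14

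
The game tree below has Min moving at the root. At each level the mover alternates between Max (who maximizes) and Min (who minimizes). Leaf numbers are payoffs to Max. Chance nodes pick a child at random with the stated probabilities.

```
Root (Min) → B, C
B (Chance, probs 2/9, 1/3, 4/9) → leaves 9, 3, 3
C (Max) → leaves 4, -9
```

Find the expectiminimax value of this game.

4

B (Chance): 2/9·9 + 1/3·3 + 4/9·3 = 4.33
C (Max): max(4, -9) = 4
Root (Min): min(4.33, 4) = 4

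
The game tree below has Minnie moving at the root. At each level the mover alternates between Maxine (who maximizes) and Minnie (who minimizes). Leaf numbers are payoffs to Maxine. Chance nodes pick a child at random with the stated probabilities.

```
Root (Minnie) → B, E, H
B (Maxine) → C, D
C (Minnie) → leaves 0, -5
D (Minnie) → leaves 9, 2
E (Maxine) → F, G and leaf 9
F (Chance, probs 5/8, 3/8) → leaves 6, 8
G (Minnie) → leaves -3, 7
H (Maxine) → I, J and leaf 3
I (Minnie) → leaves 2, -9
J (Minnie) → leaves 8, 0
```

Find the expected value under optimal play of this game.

2

C (Minnie): min(0, -5) = -5
D (Minnie): min(9, 2) = 2
B (Maxine): max(-5, 2) = 2
F (Chance): 5/8·6 + 3/8·8 = 6.75
G (Minnie): min(-3, 7) = -3
E (Maxine): max(6.75, -3, 9) = 9
I (Minnie): min(2, -9) = -9
J (Minnie): min(8, 0) = 0
H (Maxine): max(-9, 0, 3) = 3
Root (Minnie): min(2, 9, 3) = 2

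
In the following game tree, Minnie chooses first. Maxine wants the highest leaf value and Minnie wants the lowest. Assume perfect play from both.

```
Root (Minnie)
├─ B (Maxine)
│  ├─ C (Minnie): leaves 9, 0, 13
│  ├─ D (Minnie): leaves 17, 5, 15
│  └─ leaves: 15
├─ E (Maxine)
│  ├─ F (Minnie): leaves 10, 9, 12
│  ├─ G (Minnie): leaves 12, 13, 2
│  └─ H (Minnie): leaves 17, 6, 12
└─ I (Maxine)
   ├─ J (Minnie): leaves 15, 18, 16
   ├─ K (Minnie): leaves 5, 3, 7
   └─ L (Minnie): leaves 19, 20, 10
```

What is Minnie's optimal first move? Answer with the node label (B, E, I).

C (Minnie): min(9, 0, 13) = 0
D (Minnie): min(17, 5, 15) = 5
B (Maxine): max(0, 5, 15) = 15
F (Minnie): min(10, 9, 12) = 9
G (Minnie): min(12, 13, 2) = 2
H (Minnie): min(17, 6, 12) = 6
E (Maxine): max(9, 2, 6) = 9
J (Minnie): min(15, 18, 16) = 15
K (Minnie): min(5, 3, 7) = 3
L (Minnie): min(19, 20, 10) = 10
I (Maxine): max(15, 3, 10) = 15
Root (Minnie): min(15, 9, 15) = 9
Minnie picks the child with the lowest value: E (value 9).

E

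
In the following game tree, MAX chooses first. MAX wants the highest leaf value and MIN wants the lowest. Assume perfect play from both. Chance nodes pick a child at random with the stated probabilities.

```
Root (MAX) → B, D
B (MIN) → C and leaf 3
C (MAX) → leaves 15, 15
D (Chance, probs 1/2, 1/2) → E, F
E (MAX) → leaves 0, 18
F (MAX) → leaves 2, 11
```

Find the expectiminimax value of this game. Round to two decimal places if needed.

C (MAX): max(15, 15) = 15
B (MIN): min(15, 3) = 3
E (MAX): max(0, 18) = 18
F (MAX): max(2, 11) = 11
D (Chance): 1/2·18 + 1/2·11 = 14.5
Root (MAX): max(3, 14.5) = 14.5

14.5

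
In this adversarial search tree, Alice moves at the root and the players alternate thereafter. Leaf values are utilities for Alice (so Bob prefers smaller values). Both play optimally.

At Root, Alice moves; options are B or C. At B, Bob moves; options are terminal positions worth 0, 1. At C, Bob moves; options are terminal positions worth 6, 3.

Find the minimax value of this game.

B (Bob): min(0, 1) = 0
C (Bob): min(6, 3) = 3
Root (Alice): max(0, 3) = 3

3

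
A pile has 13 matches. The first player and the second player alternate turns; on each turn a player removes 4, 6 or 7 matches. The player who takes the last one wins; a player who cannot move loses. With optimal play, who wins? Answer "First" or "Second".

Mark each pile size as W (mover wins) or L (mover loses):
i:   0  1  2  3  4  5  6  7  8  9 10 11 12 13
     L  L  L  L  W  W  W  W  W  W  W  L  L  L
Position 13 is L, so the second player wins.

Second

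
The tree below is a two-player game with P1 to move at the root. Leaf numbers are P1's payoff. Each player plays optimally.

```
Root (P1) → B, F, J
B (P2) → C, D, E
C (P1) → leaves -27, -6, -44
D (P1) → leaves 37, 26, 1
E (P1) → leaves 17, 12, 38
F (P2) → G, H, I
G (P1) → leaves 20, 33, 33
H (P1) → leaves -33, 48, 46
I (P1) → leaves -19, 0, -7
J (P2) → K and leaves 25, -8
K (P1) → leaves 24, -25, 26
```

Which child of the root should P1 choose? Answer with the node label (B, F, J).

C (P1): max(-27, -6, -44) = -6
D (P1): max(37, 26, 1) = 37
E (P1): max(17, 12, 38) = 38
B (P2): min(-6, 37, 38) = -6
G (P1): max(20, 33, 33) = 33
H (P1): max(-33, 48, 46) = 48
I (P1): max(-19, 0, -7) = 0
F (P2): min(33, 48, 0) = 0
K (P1): max(24, -25, 26) = 26
J (P2): min(26, 25, -8) = -8
Root (P1): max(-6, 0, -8) = 0
P1 picks the child with the highest value: F (value 0).

F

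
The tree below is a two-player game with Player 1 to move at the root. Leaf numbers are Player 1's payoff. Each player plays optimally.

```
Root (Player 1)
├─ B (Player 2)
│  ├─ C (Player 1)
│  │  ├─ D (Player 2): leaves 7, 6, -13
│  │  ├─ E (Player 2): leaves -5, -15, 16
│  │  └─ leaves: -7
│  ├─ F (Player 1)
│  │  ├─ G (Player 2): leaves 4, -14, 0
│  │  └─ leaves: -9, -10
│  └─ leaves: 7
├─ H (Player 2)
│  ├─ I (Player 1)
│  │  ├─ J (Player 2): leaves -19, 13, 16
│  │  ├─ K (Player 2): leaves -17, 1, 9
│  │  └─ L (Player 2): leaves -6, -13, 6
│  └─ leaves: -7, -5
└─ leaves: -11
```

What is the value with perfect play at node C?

-7

D: min(7, 6, -13) = -13
E: min(-5, -15, 16) = -15
C: max(-13, -15, -7) = -7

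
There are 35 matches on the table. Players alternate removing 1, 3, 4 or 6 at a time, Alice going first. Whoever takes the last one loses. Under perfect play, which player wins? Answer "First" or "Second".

Mark each pile size as W (mover wins) or L (mover loses):
i:   0  1  2  3  4  5  6  7  8  9 10 11 12 13 14 15 16 17 18 19 20 21 22 23 24 25 26 27 28 29 30 31 32 33 34 35
     W  L  W  L  W  W  W  W  L  W  L  W  W  W  W  L  W  L  W  W  W  W  L  W  L  W  W  W  W  L  W  L  W  W  W  W
Position 35 is W, so the first player wins.

First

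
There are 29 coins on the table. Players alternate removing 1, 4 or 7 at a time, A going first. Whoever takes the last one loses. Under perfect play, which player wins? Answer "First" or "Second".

First

Positions where the player to move wins (W) vs loses (L):
i:   0  1  2  3  4  5  6  7  8  9 10 11 12 13 14 15 16 17 18 19 20 21 22 23 24 25 26 27 28 29
     W  L  W  L  W  W  L  W  W  L  W  L  W  W  L  W  W  L  W  L  W  W  L  W  W  L  W  L  W  W
Position 29 is W, so the first player wins.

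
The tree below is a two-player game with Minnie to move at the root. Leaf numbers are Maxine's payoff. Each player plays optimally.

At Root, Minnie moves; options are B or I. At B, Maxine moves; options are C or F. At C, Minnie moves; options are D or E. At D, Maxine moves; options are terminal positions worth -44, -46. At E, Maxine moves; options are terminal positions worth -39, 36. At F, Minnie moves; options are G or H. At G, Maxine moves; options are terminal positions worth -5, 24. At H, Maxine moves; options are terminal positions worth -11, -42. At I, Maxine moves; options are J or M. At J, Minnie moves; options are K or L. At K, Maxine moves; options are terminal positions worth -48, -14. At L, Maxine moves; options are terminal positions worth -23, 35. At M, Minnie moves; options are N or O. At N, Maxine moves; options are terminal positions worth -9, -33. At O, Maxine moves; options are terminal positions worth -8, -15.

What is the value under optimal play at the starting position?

-11

D (Maxine): max(-44, -46) = -44
E (Maxine): max(-39, 36) = 36
C (Minnie): min(-44, 36) = -44
G (Maxine): max(-5, 24) = 24
H (Maxine): max(-11, -42) = -11
F (Minnie): min(24, -11) = -11
B (Maxine): max(-44, -11) = -11
K (Maxine): max(-48, -14) = -14
L (Maxine): max(-23, 35) = 35
J (Minnie): min(-14, 35) = -14
N (Maxine): max(-9, -33) = -9
O (Maxine): max(-8, -15) = -8
M (Minnie): min(-9, -8) = -9
I (Maxine): max(-14, -9) = -9
Root (Minnie): min(-11, -9) = -11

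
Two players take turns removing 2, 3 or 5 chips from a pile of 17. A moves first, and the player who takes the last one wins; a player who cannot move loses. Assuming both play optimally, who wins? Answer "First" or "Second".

First

W/L table (W = player to move can force a win):
i:   0  1  2  3  4  5  6  7  8  9 10 11 12 13 14 15 16 17
     L  L  W  W  W  W  W  L  L  W  W  W  W  W  L  L  W  W
Position 17 is W, so the first player wins.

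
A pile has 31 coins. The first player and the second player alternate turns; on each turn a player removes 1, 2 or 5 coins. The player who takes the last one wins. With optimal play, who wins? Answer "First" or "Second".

Positions where the player to move wins (W) vs loses (L):
i:   0  1  2  3  4  5  6  7  8  9 10 11 12 13 14 15 16 17 18 19 20 21 22 23 24 25 26 27 28 29 30 31
     L  W  W  L  W  W  L  W  W  L  W  W  L  W  W  L  W  W  L  W  W  L  W  W  L  W  W  L  W  W  L  W
Position 31 is W, so the first player wins.

First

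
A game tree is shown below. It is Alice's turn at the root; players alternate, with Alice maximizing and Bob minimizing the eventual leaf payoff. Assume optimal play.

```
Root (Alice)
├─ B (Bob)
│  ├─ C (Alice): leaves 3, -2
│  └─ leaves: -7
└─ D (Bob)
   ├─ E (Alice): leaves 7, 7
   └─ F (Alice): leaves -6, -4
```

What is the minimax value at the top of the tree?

C (Alice): max(3, -2) = 3
B (Bob): min(3, -7) = -7
E (Alice): max(7, 7) = 7
F (Alice): max(-6, -4) = -4
D (Bob): min(7, -4) = -4
Root (Alice): max(-7, -4) = -4

-4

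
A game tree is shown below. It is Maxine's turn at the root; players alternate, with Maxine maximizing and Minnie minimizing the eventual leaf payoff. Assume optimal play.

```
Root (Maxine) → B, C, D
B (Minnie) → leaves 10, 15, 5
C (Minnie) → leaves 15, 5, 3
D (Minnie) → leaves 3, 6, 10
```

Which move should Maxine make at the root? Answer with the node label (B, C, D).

B

B (Minnie): min(10, 15, 5) = 5
C (Minnie): min(15, 5, 3) = 3
D (Minnie): min(3, 6, 10) = 3
Root (Maxine): max(5, 3, 3) = 5
Maxine picks the child with the highest value: B (value 5).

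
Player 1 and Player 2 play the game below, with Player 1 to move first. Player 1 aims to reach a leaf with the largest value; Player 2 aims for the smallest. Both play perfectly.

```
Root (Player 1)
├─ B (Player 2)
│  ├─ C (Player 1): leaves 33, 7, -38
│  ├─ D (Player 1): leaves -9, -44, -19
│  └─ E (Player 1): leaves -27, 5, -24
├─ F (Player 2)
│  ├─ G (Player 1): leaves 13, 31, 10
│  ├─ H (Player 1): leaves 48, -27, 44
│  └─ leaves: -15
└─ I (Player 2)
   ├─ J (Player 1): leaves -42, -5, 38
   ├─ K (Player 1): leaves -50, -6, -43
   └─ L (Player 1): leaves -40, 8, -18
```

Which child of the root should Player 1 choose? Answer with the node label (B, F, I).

I

C (Player 1): max(33, 7, -38) = 33
D (Player 1): max(-9, -44, -19) = -9
E (Player 1): max(-27, 5, -24) = 5
B (Player 2): min(33, -9, 5) = -9
G (Player 1): max(13, 31, 10) = 31
H (Player 1): max(48, -27, 44) = 48
F (Player 2): min(31, 48, -15) = -15
J (Player 1): max(-42, -5, 38) = 38
K (Player 1): max(-50, -6, -43) = -6
L (Player 1): max(-40, 8, -18) = 8
I (Player 2): min(38, -6, 8) = -6
Root (Player 1): max(-9, -15, -6) = -6
Player 1 picks the child with the highest value: I (value -6).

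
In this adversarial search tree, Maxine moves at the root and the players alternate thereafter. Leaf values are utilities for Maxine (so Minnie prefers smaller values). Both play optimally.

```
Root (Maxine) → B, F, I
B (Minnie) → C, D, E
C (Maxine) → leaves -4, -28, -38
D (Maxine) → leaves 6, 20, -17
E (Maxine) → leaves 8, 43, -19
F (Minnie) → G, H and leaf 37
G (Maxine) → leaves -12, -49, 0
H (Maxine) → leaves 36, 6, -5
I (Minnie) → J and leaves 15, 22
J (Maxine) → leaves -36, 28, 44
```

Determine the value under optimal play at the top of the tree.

C (Maxine): max(-4, -28, -38) = -4
D (Maxine): max(6, 20, -17) = 20
E (Maxine): max(8, 43, -19) = 43
B (Minnie): min(-4, 20, 43) = -4
G (Maxine): max(-12, -49, 0) = 0
H (Maxine): max(36, 6, -5) = 36
F (Minnie): min(0, 36, 37) = 0
J (Maxine): max(-36, 28, 44) = 44
I (Minnie): min(44, 15, 22) = 15
Root (Maxine): max(-4, 0, 15) = 15

15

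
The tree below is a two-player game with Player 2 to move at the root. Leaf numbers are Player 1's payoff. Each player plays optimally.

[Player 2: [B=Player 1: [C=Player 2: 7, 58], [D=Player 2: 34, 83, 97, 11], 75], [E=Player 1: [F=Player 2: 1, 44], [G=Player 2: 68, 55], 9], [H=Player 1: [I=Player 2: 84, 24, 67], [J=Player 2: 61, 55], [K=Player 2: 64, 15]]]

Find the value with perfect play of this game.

C (Player 2): min(7, 58) = 7
D (Player 2): min(34, 83, 97, 11) = 11
B (Player 1): max(7, 11, 75) = 75
F (Player 2): min(1, 44) = 1
G (Player 2): min(68, 55) = 55
E (Player 1): max(1, 55, 9) = 55
I (Player 2): min(84, 24, 67) = 24
J (Player 2): min(61, 55) = 55
K (Player 2): min(64, 15) = 15
H (Player 1): max(24, 55, 15) = 55
Root (Player 2): min(75, 55, 55) = 55

55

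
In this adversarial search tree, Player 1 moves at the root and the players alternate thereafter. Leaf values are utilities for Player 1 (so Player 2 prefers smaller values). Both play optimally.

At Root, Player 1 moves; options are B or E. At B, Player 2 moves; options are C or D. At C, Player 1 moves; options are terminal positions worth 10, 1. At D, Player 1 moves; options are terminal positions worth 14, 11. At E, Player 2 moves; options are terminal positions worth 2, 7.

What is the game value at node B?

10

C: max(10, 1) = 10
D: max(14, 11) = 14
B: min(10, 14) = 10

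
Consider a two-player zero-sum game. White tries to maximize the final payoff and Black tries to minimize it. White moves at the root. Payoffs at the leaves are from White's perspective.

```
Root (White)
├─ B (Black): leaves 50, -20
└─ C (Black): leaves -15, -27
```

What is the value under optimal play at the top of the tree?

B (Black): min(50, -20) = -20
C (Black): min(-15, -27) = -27
Root (White): max(-20, -27) = -20

-20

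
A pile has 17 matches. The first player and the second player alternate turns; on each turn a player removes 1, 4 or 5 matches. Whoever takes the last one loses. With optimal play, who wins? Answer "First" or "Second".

Positions where the player to move wins (W) vs loses (L):
i:   0  1  2  3  4  5  6  7  8  9 10 11 12 13 14 15 16 17
     W  L  W  L  W  W  W  W  W  L  W  L  W  W  W  W  W  L
Position 17 is L, so the second player wins.

Second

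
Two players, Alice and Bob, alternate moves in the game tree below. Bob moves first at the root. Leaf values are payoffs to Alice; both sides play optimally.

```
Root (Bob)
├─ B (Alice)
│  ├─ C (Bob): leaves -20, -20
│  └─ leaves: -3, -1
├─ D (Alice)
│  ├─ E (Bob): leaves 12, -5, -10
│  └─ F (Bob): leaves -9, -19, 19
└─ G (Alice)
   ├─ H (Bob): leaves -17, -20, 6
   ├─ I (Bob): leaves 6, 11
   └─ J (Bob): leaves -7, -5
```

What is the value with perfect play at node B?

C: min(-20, -20) = -20
B: max(-20, -3, -1) = -1

-1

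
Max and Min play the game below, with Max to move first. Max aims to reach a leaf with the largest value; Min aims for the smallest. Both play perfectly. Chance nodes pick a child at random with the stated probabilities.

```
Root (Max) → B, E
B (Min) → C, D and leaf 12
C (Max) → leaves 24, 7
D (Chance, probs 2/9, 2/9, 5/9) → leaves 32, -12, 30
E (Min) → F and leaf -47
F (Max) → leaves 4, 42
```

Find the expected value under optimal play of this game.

12

C (Max): max(24, 7) = 24
D (Chance): 2/9·32 + 2/9·-12 + 5/9·30 = 21.11
B (Min): min(24, 21.11, 12) = 12
F (Max): max(4, 42) = 42
E (Min): min(42, -47) = -47
Root (Max): max(12, -47) = 12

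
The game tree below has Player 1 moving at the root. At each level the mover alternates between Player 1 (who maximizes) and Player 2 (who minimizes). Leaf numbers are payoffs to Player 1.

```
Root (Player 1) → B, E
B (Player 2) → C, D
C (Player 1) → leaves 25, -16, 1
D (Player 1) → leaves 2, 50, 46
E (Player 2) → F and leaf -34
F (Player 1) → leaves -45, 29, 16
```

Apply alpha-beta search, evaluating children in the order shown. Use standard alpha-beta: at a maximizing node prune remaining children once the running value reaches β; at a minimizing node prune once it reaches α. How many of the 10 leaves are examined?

9

C [α=-∞,β=+∞]: v=25
D [α=-∞,β=25]: v=50 after child 2 ≥ β → β-cutoff, skip 1
B [α=-∞,β=+∞]: v=25
F [α=25,β=+∞]: v=29
E [α=25,β=+∞]: v=-34
Root [α=-∞,β=+∞]: v=25
Leaves evaluated: 9 of 10.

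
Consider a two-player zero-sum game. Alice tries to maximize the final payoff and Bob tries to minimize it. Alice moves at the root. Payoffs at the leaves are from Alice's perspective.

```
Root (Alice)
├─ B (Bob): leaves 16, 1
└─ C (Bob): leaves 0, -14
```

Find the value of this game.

B (Bob): min(16, 1) = 1
C (Bob): min(0, -14) = -14
Root (Alice): max(1, -14) = 1

1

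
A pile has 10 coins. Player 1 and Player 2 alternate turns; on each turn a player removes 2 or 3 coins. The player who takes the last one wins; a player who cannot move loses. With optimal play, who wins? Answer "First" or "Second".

Positions where the player to move wins (W) vs loses (L):
i:   0  1  2  3  4  5  6  7  8  9 10
     L  L  W  W  W  L  L  W  W  W  L
Position 10 is L, so the second player wins.

Second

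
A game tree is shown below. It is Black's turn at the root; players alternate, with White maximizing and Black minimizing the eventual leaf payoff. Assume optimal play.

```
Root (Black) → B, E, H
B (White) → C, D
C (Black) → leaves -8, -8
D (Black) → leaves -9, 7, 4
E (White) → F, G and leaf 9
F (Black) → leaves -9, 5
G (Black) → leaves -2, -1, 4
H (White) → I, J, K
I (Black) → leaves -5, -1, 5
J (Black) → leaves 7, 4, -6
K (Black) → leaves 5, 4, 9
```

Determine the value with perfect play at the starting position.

C (Black): min(-8, -8) = -8
D (Black): min(-9, 7, 4) = -9
B (White): max(-8, -9) = -8
F (Black): min(-9, 5) = -9
G (Black): min(-2, -1, 4) = -2
E (White): max(-9, -2, 9) = 9
I (Black): min(-5, -1, 5) = -5
J (Black): min(7, 4, -6) = -6
K (Black): min(5, 4, 9) = 4
H (White): max(-5, -6, 4) = 4
Root (Black): min(-8, 9, 4) = -8

-8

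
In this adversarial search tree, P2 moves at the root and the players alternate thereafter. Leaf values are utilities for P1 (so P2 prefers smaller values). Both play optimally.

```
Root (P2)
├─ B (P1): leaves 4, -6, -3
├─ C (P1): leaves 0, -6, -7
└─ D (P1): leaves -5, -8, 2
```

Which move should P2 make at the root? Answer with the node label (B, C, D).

C

B (P1): max(4, -6, -3) = 4
C (P1): max(0, -6, -7) = 0
D (P1): max(-5, -8, 2) = 2
Root (P2): min(4, 0, 2) = 0
P2 picks the child with the lowest value: C (value 0).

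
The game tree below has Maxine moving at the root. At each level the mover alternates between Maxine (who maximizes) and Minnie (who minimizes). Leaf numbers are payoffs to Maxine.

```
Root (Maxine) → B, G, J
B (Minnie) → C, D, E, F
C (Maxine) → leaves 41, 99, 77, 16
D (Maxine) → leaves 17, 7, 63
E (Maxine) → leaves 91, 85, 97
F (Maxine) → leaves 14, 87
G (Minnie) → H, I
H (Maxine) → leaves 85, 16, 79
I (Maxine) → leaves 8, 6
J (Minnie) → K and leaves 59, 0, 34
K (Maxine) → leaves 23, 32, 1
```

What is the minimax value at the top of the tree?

63

C (Maxine): max(41, 99, 77, 16) = 99
D (Maxine): max(17, 7, 63) = 63
E (Maxine): max(91, 85, 97) = 97
F (Maxine): max(14, 87) = 87
B (Minnie): min(99, 63, 97, 87) = 63
H (Maxine): max(85, 16, 79) = 85
I (Maxine): max(8, 6) = 8
G (Minnie): min(85, 8) = 8
K (Maxine): max(23, 32, 1) = 32
J (Minnie): min(32, 59, 0, 34) = 0
Root (Maxine): max(63, 8, 0) = 63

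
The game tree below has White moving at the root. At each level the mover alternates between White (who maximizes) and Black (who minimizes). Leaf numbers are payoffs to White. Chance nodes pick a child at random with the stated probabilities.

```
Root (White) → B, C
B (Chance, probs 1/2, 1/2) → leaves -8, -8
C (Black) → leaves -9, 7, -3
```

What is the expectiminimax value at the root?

-8

B (Chance): 1/2·-8 + 1/2·-8 = -8
C (Black): min(-9, 7, -3) = -9
Root (White): max(-8, -9) = -8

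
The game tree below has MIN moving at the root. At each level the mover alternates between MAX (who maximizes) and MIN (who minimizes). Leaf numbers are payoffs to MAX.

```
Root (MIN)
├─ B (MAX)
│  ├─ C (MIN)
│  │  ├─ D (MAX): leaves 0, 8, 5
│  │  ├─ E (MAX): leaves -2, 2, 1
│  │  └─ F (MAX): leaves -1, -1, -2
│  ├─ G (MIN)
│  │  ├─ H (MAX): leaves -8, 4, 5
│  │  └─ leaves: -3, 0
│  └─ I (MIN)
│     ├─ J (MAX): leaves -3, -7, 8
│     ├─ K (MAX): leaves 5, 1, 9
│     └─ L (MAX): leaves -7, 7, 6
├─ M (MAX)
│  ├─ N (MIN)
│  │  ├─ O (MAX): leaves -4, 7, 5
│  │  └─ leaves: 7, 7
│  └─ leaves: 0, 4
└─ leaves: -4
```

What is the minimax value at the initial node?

-4

D (MAX): max(0, 8, 5) = 8
E (MAX): max(-2, 2, 1) = 2
F (MAX): max(-1, -1, -2) = -1
C (MIN): min(8, 2, -1) = -1
H (MAX): max(-8, 4, 5) = 5
G (MIN): min(5, -3, 0) = -3
J (MAX): max(-3, -7, 8) = 8
K (MAX): max(5, 1, 9) = 9
L (MAX): max(-7, 7, 6) = 7
I (MIN): min(8, 9, 7) = 7
B (MAX): max(-1, -3, 7) = 7
O (MAX): max(-4, 7, 5) = 7
N (MIN): min(7, 7, 7) = 7
M (MAX): max(7, 0, 4) = 7
Root (MIN): min(7, 7, -4) = -4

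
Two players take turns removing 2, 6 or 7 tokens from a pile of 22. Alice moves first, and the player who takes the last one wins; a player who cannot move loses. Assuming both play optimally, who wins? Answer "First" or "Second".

Second

Mark each pile size as W (mover wins) or L (mover loses):
i:   0  1  2  3  4  5  6  7  8  9 10 11 12 13 14 15 16 17 18 19 20 21 22
     L  L  W  W  L  L  W  W  W  L  W  W  W  L  L  W  W  L  L  W  W  W  L
Position 22 is L, so the second player wins.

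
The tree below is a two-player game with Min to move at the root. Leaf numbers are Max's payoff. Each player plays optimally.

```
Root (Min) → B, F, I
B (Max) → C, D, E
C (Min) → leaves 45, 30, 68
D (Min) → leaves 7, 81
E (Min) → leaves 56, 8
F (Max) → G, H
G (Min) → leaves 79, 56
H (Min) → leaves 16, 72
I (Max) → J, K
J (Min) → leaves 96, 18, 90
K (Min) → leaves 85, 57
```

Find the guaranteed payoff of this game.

30

C (Min): min(45, 30, 68) = 30
D (Min): min(7, 81) = 7
E (Min): min(56, 8) = 8
B (Max): max(30, 7, 8) = 30
G (Min): min(79, 56) = 56
H (Min): min(16, 72) = 16
F (Max): max(56, 16) = 56
J (Min): min(96, 18, 90) = 18
K (Min): min(85, 57) = 57
I (Max): max(18, 57) = 57
Root (Min): min(30, 56, 57) = 30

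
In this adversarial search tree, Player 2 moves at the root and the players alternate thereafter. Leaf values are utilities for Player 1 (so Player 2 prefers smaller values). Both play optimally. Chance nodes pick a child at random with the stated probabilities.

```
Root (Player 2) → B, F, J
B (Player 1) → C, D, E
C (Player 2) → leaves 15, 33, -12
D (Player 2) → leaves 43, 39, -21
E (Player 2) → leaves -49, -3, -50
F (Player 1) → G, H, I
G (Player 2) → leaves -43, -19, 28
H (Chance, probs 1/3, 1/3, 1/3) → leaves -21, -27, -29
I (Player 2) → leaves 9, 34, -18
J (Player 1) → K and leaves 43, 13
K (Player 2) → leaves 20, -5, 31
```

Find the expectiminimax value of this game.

-18

C (Player 2): min(15, 33, -12) = -12
D (Player 2): min(43, 39, -21) = -21
E (Player 2): min(-49, -3, -50) = -50
B (Player 1): max(-12, -21, -50) = -12
G (Player 2): min(-43, -19, 28) = -43
H (Chance): 1/3·-21 + 1/3·-27 + 1/3·-29 = -25.67
I (Player 2): min(9, 34, -18) = -18
F (Player 1): max(-43, -25.67, -18) = -18
K (Player 2): min(20, -5, 31) = -5
J (Player 1): max(-5, 43, 13) = 43
Root (Player 2): min(-12, -18, 43) = -18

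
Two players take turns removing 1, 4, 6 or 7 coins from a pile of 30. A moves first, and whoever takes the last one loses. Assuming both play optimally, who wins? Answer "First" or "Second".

First

Positions where the player to move wins (W) vs loses (L):
i:   0  1  2  3  4  5  6  7  8  9 10 11 12 13 14 15 16 17 18 19 20 21 22 23 24 25 26 27 28 29 30
     W  L  W  L  W  W  L  W  W  W  W  L  W  W  L  W  L  W  W  L  W  W  W  W  L  W  W  L  W  L  W
Position 30 is W, so the first player wins.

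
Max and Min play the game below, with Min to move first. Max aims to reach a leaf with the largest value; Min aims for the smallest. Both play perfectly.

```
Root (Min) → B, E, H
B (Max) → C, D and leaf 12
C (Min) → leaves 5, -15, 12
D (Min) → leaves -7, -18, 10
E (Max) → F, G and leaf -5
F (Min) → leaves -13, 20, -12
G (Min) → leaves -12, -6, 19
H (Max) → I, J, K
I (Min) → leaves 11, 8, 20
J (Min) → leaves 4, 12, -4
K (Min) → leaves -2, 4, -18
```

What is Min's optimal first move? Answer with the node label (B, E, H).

E

C (Min): min(5, -15, 12) = -15
D (Min): min(-7, -18, 10) = -18
B (Max): max(-15, -18, 12) = 12
F (Min): min(-13, 20, -12) = -13
G (Min): min(-12, -6, 19) = -12
E (Max): max(-13, -12, -5) = -5
I (Min): min(11, 8, 20) = 8
J (Min): min(4, 12, -4) = -4
K (Min): min(-2, 4, -18) = -18
H (Max): max(8, -4, -18) = 8
Root (Min): min(12, -5, 8) = -5
Min picks the child with the lowest value: E (value -5).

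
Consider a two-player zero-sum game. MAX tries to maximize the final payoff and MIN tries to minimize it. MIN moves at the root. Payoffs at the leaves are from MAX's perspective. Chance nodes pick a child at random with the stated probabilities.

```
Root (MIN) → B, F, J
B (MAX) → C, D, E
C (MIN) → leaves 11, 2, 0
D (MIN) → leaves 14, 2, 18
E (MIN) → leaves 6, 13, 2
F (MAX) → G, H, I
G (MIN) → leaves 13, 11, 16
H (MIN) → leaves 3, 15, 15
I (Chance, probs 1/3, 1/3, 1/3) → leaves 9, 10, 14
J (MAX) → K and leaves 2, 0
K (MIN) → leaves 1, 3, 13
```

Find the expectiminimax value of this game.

2

C (MIN): min(11, 2, 0) = 0
D (MIN): min(14, 2, 18) = 2
E (MIN): min(6, 13, 2) = 2
B (MAX): max(0, 2, 2) = 2
G (MIN): min(13, 11, 16) = 11
H (MIN): min(3, 15, 15) = 3
I (Chance): 1/3·9 + 1/3·10 + 1/3·14 = 11
F (MAX): max(11, 3, 11) = 11
K (MIN): min(1, 3, 13) = 1
J (MAX): max(1, 2, 0) = 2
Root (MIN): min(2, 11, 2) = 2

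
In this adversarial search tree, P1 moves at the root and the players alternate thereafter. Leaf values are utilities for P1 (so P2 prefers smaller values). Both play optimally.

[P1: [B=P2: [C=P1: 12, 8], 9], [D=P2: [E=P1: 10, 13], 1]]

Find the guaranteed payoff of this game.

9

C (P1): max(12, 8) = 12
B (P2): min(12, 9) = 9
E (P1): max(10, 13) = 13
D (P2): min(13, 1) = 1
Root (P1): max(9, 1) = 9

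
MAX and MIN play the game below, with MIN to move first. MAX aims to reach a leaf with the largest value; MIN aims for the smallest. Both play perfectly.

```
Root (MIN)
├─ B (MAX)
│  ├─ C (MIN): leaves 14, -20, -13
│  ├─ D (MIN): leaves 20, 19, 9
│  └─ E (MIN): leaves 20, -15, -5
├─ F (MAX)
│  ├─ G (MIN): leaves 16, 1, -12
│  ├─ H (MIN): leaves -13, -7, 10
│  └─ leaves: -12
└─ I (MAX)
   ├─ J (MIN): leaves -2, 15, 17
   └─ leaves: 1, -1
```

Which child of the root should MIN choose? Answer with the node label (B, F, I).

F

C (MIN): min(14, -20, -13) = -20
D (MIN): min(20, 19, 9) = 9
E (MIN): min(20, -15, -5) = -15
B (MAX): max(-20, 9, -15) = 9
G (MIN): min(16, 1, -12) = -12
H (MIN): min(-13, -7, 10) = -13
F (MAX): max(-12, -13, -12) = -12
J (MIN): min(-2, 15, 17) = -2
I (MAX): max(-2, 1, -1) = 1
Root (MIN): min(9, -12, 1) = -12
MIN picks the child with the lowest value: F (value -12).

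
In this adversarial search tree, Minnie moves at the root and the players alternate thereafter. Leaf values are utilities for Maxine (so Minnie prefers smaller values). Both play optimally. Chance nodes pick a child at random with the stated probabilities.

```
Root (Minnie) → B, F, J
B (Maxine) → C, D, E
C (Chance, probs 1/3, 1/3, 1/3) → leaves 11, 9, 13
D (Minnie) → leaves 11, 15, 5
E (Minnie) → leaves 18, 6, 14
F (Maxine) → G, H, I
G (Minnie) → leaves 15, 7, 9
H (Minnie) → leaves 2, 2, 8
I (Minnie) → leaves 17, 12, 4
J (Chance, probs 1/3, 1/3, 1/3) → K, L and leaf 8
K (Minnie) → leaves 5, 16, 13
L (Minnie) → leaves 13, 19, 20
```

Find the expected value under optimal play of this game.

7

C (Chance): 1/3·11 + 1/3·9 + 1/3·13 = 11
D (Minnie): min(11, 15, 5) = 5
E (Minnie): min(18, 6, 14) = 6
B (Maxine): max(11, 5, 6) = 11
G (Minnie): min(15, 7, 9) = 7
H (Minnie): min(2, 2, 8) = 2
I (Minnie): min(17, 12, 4) = 4
F (Maxine): max(7, 2, 4) = 7
K (Minnie): min(5, 16, 13) = 5
L (Minnie): min(13, 19, 20) = 13
J (Chance): 1/3·5 + 1/3·13 + 1/3·8 = 8.67
Root (Minnie): min(11, 7, 8.67) = 7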